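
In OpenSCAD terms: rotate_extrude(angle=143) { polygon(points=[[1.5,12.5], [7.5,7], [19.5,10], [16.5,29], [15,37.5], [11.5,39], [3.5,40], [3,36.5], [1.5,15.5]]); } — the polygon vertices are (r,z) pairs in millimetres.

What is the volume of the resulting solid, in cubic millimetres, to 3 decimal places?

Profile (r,z), 9 vertices: (1.5,12.5) (7.5,7) (19.5,10) (16.5,29) (15,37.5) (11.5,39) (3.5,40) (3,36.5) (1.5,15.5)
edge 0: (1.5,12.5)→(7.5,7)  cross = 1.5·7 − 7.5·12.5 = -83.2500; (r_i+r_j)·cross = 9·-83.2500 = -749.2500
edge 1: (7.5,7)→(19.5,10)  cross = 7.5·10 − 19.5·7 = -61.5000; (r_i+r_j)·cross = 27·-61.5000 = -1660.5000
edge 2: (19.5,10)→(16.5,29)  cross = 19.5·29 − 16.5·10 = 400.5000; (r_i+r_j)·cross = 36·400.5000 = 14418.0000
edge 3: (16.5,29)→(15,37.5)  cross = 16.5·37.5 − 15·29 = 183.7500; (r_i+r_j)·cross = 31.5·183.7500 = 5788.1250
edge 4: (15,37.5)→(11.5,39)  cross = 15·39 − 11.5·37.5 = 153.7500; (r_i+r_j)·cross = 26.5·153.7500 = 4074.3750
edge 5: (11.5,39)→(3.5,40)  cross = 11.5·40 − 3.5·39 = 323.5000; (r_i+r_j)·cross = 15·323.5000 = 4852.5000
edge 6: (3.5,40)→(3,36.5)  cross = 3.5·36.5 − 3·40 = 7.7500; (r_i+r_j)·cross = 6.5·7.7500 = 50.3750
edge 7: (3,36.5)→(1.5,15.5)  cross = 3·15.5 − 1.5·36.5 = -8.2500; (r_i+r_j)·cross = 4.5·-8.2500 = -37.1250
edge 8: (1.5,15.5)→(1.5,12.5)  cross = 1.5·12.5 − 1.5·15.5 = -4.5000; (r_i+r_j)·cross = 3·-4.5000 = -13.5000
Σcross = 911.7500 → A = |Σcross|/2 = 455.8750 mm²
Σ(r_i+r_j)·cross = 26723.0000 → first moment M = |Σ|/6 = 4453.8333
R_c = M/A = 4453.8333/455.8750 = 9.7699 mm
θ = 143° = 2.495821 rad
V = θ·R_c·A = 2.495821·9.7699·455.8750 = 11115.970 mm³

Volume = 11115.970 mm³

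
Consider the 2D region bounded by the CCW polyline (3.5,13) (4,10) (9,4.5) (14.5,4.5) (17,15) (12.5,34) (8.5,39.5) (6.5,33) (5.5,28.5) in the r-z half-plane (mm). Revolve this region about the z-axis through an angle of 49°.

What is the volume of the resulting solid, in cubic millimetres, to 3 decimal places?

Profile (r,z), 9 vertices: (3.5,13) (4,10) (9,4.5) (14.5,4.5) (17,15) (12.5,34) (8.5,39.5) (6.5,33) (5.5,28.5)
edge 0: (3.5,13)→(4,10)  cross = 3.5·10 − 4·13 = -17.0000; (r_i+r_j)·cross = 7.5·-17.0000 = -127.5000
edge 1: (4,10)→(9,4.5)  cross = 4·4.5 − 9·10 = -72.0000; (r_i+r_j)·cross = 13·-72.0000 = -936.0000
edge 2: (9,4.5)→(14.5,4.5)  cross = 9·4.5 − 14.5·4.5 = -24.7500; (r_i+r_j)·cross = 23.5·-24.7500 = -581.6250
edge 3: (14.5,4.5)→(17,15)  cross = 14.5·15 − 17·4.5 = 141.0000; (r_i+r_j)·cross = 31.5·141.0000 = 4441.5000
edge 4: (17,15)→(12.5,34)  cross = 17·34 − 12.5·15 = 390.5000; (r_i+r_j)·cross = 29.5·390.5000 = 11519.7500
edge 5: (12.5,34)→(8.5,39.5)  cross = 12.5·39.5 − 8.5·34 = 204.7500; (r_i+r_j)·cross = 21·204.7500 = 4299.7500
edge 6: (8.5,39.5)→(6.5,33)  cross = 8.5·33 − 6.5·39.5 = 23.7500; (r_i+r_j)·cross = 15·23.7500 = 356.2500
edge 7: (6.5,33)→(5.5,28.5)  cross = 6.5·28.5 − 5.5·33 = 3.7500; (r_i+r_j)·cross = 12·3.7500 = 45.0000
edge 8: (5.5,28.5)→(3.5,13)  cross = 5.5·13 − 3.5·28.5 = -28.2500; (r_i+r_j)·cross = 9·-28.2500 = -254.2500
Σcross = 621.7500 → A = |Σcross|/2 = 310.8750 mm²
Σ(r_i+r_j)·cross = 18762.8750 → first moment M = |Σ|/6 = 3127.1458
R_c = M/A = 3127.1458/310.8750 = 10.0592 mm
θ = 49° = 0.855211 rad
V = θ·R_c·A = 0.855211·10.0592·310.8750 = 2674.371 mm³

Volume = 2674.371 mm³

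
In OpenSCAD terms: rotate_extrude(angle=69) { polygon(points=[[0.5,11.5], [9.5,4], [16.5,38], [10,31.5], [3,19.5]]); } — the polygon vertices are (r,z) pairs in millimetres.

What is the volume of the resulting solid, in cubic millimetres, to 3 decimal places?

Profile (r,z), 5 vertices: (0.5,11.5) (9.5,4) (16.5,38) (10,31.5) (3,19.5)
edge 0: (0.5,11.5)→(9.5,4)  cross = 0.5·4 − 9.5·11.5 = -107.2500; (r_i+r_j)·cross = 10·-107.2500 = -1072.5000
edge 1: (9.5,4)→(16.5,38)  cross = 9.5·38 − 16.5·4 = 295.0000; (r_i+r_j)·cross = 26·295.0000 = 7670.0000
edge 2: (16.5,38)→(10,31.5)  cross = 16.5·31.5 − 10·38 = 139.7500; (r_i+r_j)·cross = 26.5·139.7500 = 3703.3750
edge 3: (10,31.5)→(3,19.5)  cross = 10·19.5 − 3·31.5 = 100.5000; (r_i+r_j)·cross = 13·100.5000 = 1306.5000
edge 4: (3,19.5)→(0.5,11.5)  cross = 3·11.5 − 0.5·19.5 = 24.7500; (r_i+r_j)·cross = 3.5·24.7500 = 86.6250
Σcross = 452.7500 → A = |Σcross|/2 = 226.3750 mm²
Σ(r_i+r_j)·cross = 11694.0000 → first moment M = |Σ|/6 = 1949.0000
R_c = M/A = 1949.0000/226.3750 = 8.6096 mm
θ = 69° = 1.204277 rad
V = θ·R_c·A = 1.204277·8.6096·226.3750 = 2347.136 mm³

Volume = 2347.136 mm³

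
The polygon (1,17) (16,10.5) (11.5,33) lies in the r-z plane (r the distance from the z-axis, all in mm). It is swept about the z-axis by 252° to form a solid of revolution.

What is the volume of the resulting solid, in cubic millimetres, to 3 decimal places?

Profile (r,z), 3 vertices: (1,17) (16,10.5) (11.5,33)
edge 0: (1,17)→(16,10.5)  cross = 1·10.5 − 16·17 = -261.5000; (r_i+r_j)·cross = 17·-261.5000 = -4445.5000
edge 1: (16,10.5)→(11.5,33)  cross = 16·33 − 11.5·10.5 = 407.2500; (r_i+r_j)·cross = 27.5·407.2500 = 11199.3750
edge 2: (11.5,33)→(1,17)  cross = 11.5·17 − 1·33 = 162.5000; (r_i+r_j)·cross = 12.5·162.5000 = 2031.2500
Σcross = 308.2500 → A = |Σcross|/2 = 154.1250 mm²
Σ(r_i+r_j)·cross = 8785.1250 → first moment M = |Σ|/6 = 1464.1875
R_c = M/A = 1464.1875/154.1250 = 9.5000 mm
θ = 252° = 4.398230 rad
V = θ·R_c·A = 4.398230·9.5000·154.1250 = 6439.833 mm³

Volume = 6439.833 mm³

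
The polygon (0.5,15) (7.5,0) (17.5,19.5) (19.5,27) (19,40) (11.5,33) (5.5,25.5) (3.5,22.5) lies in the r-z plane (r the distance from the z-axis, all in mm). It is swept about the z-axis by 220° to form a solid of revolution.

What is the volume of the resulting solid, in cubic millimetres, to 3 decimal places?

Volume = 15306.261 mm³

Profile (r,z), 8 vertices: (0.5,15) (7.5,0) (17.5,19.5) (19.5,27) (19,40) (11.5,33) (5.5,25.5) (3.5,22.5)
edge 0: (0.5,15)→(7.5,0)  cross = 0.5·0 − 7.5·15 = -112.5000; (r_i+r_j)·cross = 8·-112.5000 = -900.0000
edge 1: (7.5,0)→(17.5,19.5)  cross = 7.5·19.5 − 17.5·0 = 146.2500; (r_i+r_j)·cross = 25·146.2500 = 3656.2500
edge 2: (17.5,19.5)→(19.5,27)  cross = 17.5·27 − 19.5·19.5 = 92.2500; (r_i+r_j)·cross = 37·92.2500 = 3413.2500
edge 3: (19.5,27)→(19,40)  cross = 19.5·40 − 19·27 = 267.0000; (r_i+r_j)·cross = 38.5·267.0000 = 10279.5000
edge 4: (19,40)→(11.5,33)  cross = 19·33 − 11.5·40 = 167.0000; (r_i+r_j)·cross = 30.5·167.0000 = 5093.5000
edge 5: (11.5,33)→(5.5,25.5)  cross = 11.5·25.5 − 5.5·33 = 111.7500; (r_i+r_j)·cross = 17·111.7500 = 1899.7500
edge 6: (5.5,25.5)→(3.5,22.5)  cross = 5.5·22.5 − 3.5·25.5 = 34.5000; (r_i+r_j)·cross = 9·34.5000 = 310.5000
edge 7: (3.5,22.5)→(0.5,15)  cross = 3.5·15 − 0.5·22.5 = 41.2500; (r_i+r_j)·cross = 4·41.2500 = 165.0000
Σcross = 747.5000 → A = |Σcross|/2 = 373.7500 mm²
Σ(r_i+r_j)·cross = 23917.7500 → first moment M = |Σ|/6 = 3986.2917
R_c = M/A = 3986.2917/373.7500 = 10.6657 mm
θ = 220° = 3.839724 rad
V = θ·R_c·A = 3.839724·10.6657·373.7500 = 15306.261 mm³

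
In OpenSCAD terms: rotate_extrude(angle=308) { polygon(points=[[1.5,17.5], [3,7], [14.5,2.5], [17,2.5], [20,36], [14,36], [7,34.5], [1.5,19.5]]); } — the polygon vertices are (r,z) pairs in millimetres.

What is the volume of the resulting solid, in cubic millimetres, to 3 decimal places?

Volume = 28373.835 mm³

Profile (r,z), 8 vertices: (1.5,17.5) (3,7) (14.5,2.5) (17,2.5) (20,36) (14,36) (7,34.5) (1.5,19.5)
edge 0: (1.5,17.5)→(3,7)  cross = 1.5·7 − 3·17.5 = -42.0000; (r_i+r_j)·cross = 4.5·-42.0000 = -189.0000
edge 1: (3,7)→(14.5,2.5)  cross = 3·2.5 − 14.5·7 = -94.0000; (r_i+r_j)·cross = 17.5·-94.0000 = -1645.0000
edge 2: (14.5,2.5)→(17,2.5)  cross = 14.5·2.5 − 17·2.5 = -6.2500; (r_i+r_j)·cross = 31.5·-6.2500 = -196.8750
edge 3: (17,2.5)→(20,36)  cross = 17·36 − 20·2.5 = 562.0000; (r_i+r_j)·cross = 37·562.0000 = 20794.0000
edge 4: (20,36)→(14,36)  cross = 20·36 − 14·36 = 216.0000; (r_i+r_j)·cross = 34·216.0000 = 7344.0000
edge 5: (14,36)→(7,34.5)  cross = 14·34.5 − 7·36 = 231.0000; (r_i+r_j)·cross = 21·231.0000 = 4851.0000
edge 6: (7,34.5)→(1.5,19.5)  cross = 7·19.5 − 1.5·34.5 = 84.7500; (r_i+r_j)·cross = 8.5·84.7500 = 720.3750
edge 7: (1.5,19.5)→(1.5,17.5)  cross = 1.5·17.5 − 1.5·19.5 = -3.0000; (r_i+r_j)·cross = 3·-3.0000 = -9.0000
Σcross = 948.5000 → A = |Σcross|/2 = 474.2500 mm²
Σ(r_i+r_j)·cross = 31669.5000 → first moment M = |Σ|/6 = 5278.2500
R_c = M/A = 5278.2500/474.2500 = 11.1297 mm
θ = 308° = 5.375614 rad
V = θ·R_c·A = 5.375614·11.1297·474.2500 = 28373.835 mm³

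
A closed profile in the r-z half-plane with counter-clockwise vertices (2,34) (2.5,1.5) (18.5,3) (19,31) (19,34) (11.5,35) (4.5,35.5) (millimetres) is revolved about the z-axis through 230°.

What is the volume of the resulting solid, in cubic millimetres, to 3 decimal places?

Volume = 22508.275 mm³

Profile (r,z), 7 vertices: (2,34) (2.5,1.5) (18.5,3) (19,31) (19,34) (11.5,35) (4.5,35.5)
edge 0: (2,34)→(2.5,1.5)  cross = 2·1.5 − 2.5·34 = -82.0000; (r_i+r_j)·cross = 4.5·-82.0000 = -369.0000
edge 1: (2.5,1.5)→(18.5,3)  cross = 2.5·3 − 18.5·1.5 = -20.2500; (r_i+r_j)·cross = 21·-20.2500 = -425.2500
edge 2: (18.5,3)→(19,31)  cross = 18.5·31 − 19·3 = 516.5000; (r_i+r_j)·cross = 37.5·516.5000 = 19368.7500
edge 3: (19,31)→(19,34)  cross = 19·34 − 19·31 = 57.0000; (r_i+r_j)·cross = 38·57.0000 = 2166.0000
edge 4: (19,34)→(11.5,35)  cross = 19·35 − 11.5·34 = 274.0000; (r_i+r_j)·cross = 30.5·274.0000 = 8357.0000
edge 5: (11.5,35)→(4.5,35.5)  cross = 11.5·35.5 − 4.5·35 = 250.7500; (r_i+r_j)·cross = 16·250.7500 = 4012.0000
edge 6: (4.5,35.5)→(2,34)  cross = 4.5·34 − 2·35.5 = 82.0000; (r_i+r_j)·cross = 6.5·82.0000 = 533.0000
Σcross = 1078.0000 → A = |Σcross|/2 = 539.0000 mm²
Σ(r_i+r_j)·cross = 33642.5000 → first moment M = |Σ|/6 = 5607.0833
R_c = M/A = 5607.0833/539.0000 = 10.4028 mm
θ = 230° = 4.014257 rad
V = θ·R_c·A = 4.014257·10.4028·539.0000 = 22508.275 mm³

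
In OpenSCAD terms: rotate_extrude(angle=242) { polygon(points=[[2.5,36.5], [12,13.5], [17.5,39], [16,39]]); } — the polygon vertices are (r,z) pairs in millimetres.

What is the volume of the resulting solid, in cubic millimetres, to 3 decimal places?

Volume = 8401.637 mm³

Profile (r,z), 4 vertices: (2.5,36.5) (12,13.5) (17.5,39) (16,39)
edge 0: (2.5,36.5)→(12,13.5)  cross = 2.5·13.5 − 12·36.5 = -404.2500; (r_i+r_j)·cross = 14.5·-404.2500 = -5861.6250
edge 1: (12,13.5)→(17.5,39)  cross = 12·39 − 17.5·13.5 = 231.7500; (r_i+r_j)·cross = 29.5·231.7500 = 6836.6250
edge 2: (17.5,39)→(16,39)  cross = 17.5·39 − 16·39 = 58.5000; (r_i+r_j)·cross = 33.5·58.5000 = 1959.7500
edge 3: (16,39)→(2.5,36.5)  cross = 16·36.5 − 2.5·39 = 486.5000; (r_i+r_j)·cross = 18.5·486.5000 = 9000.2500
Σcross = 372.5000 → A = |Σcross|/2 = 186.2500 mm²
Σ(r_i+r_j)·cross = 11935.0000 → first moment M = |Σ|/6 = 1989.1667
R_c = M/A = 1989.1667/186.2500 = 10.6801 mm
θ = 242° = 4.223697 rad
V = θ·R_c·A = 4.223697·10.6801·186.2500 = 8401.637 mm³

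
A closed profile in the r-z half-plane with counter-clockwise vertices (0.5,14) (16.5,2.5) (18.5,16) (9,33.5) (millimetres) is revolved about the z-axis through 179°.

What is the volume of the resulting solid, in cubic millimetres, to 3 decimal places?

Volume = 9287.285 mm³

Profile (r,z), 4 vertices: (0.5,14) (16.5,2.5) (18.5,16) (9,33.5)
edge 0: (0.5,14)→(16.5,2.5)  cross = 0.5·2.5 − 16.5·14 = -229.7500; (r_i+r_j)·cross = 17·-229.7500 = -3905.7500
edge 1: (16.5,2.5)→(18.5,16)  cross = 16.5·16 − 18.5·2.5 = 217.7500; (r_i+r_j)·cross = 35·217.7500 = 7621.2500
edge 2: (18.5,16)→(9,33.5)  cross = 18.5·33.5 − 9·16 = 475.7500; (r_i+r_j)·cross = 27.5·475.7500 = 13083.1250
edge 3: (9,33.5)→(0.5,14)  cross = 9·14 − 0.5·33.5 = 109.2500; (r_i+r_j)·cross = 9.5·109.2500 = 1037.8750
Σcross = 573.0000 → A = |Σcross|/2 = 286.5000 mm²
Σ(r_i+r_j)·cross = 17836.5000 → first moment M = |Σ|/6 = 2972.7500
R_c = M/A = 2972.7500/286.5000 = 10.3761 mm
θ = 179° = 3.124139 rad
V = θ·R_c·A = 3.124139·10.3761·286.5000 = 9287.285 mm³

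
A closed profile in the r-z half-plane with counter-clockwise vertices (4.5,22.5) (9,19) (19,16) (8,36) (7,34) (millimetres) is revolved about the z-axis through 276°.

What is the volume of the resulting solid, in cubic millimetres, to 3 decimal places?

Profile (r,z), 5 vertices: (4.5,22.5) (9,19) (19,16) (8,36) (7,34)
edge 0: (4.5,22.5)→(9,19)  cross = 4.5·19 − 9·22.5 = -117.0000; (r_i+r_j)·cross = 13.5·-117.0000 = -1579.5000
edge 1: (9,19)→(19,16)  cross = 9·16 − 19·19 = -217.0000; (r_i+r_j)·cross = 28·-217.0000 = -6076.0000
edge 2: (19,16)→(8,36)  cross = 19·36 − 8·16 = 556.0000; (r_i+r_j)·cross = 27·556.0000 = 15012.0000
edge 3: (8,36)→(7,34)  cross = 8·34 − 7·36 = 20.0000; (r_i+r_j)·cross = 15·20.0000 = 300.0000
edge 4: (7,34)→(4.5,22.5)  cross = 7·22.5 − 4.5·34 = 4.5000; (r_i+r_j)·cross = 11.5·4.5000 = 51.7500
Σcross = 246.5000 → A = |Σcross|/2 = 123.2500 mm²
Σ(r_i+r_j)·cross = 7708.2500 → first moment M = |Σ|/6 = 1284.7083
R_c = M/A = 1284.7083/123.2500 = 10.4236 mm
θ = 276° = 4.817109 rad
V = θ·R_c·A = 4.817109·10.4236·123.2500 = 6188.580 mm³

Volume = 6188.580 mm³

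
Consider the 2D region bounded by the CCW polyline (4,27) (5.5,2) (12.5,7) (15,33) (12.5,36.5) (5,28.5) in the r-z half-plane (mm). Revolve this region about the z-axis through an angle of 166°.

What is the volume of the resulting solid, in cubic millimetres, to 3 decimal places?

Volume = 6908.303 mm³

Profile (r,z), 6 vertices: (4,27) (5.5,2) (12.5,7) (15,33) (12.5,36.5) (5,28.5)
edge 0: (4,27)→(5.5,2)  cross = 4·2 − 5.5·27 = -140.5000; (r_i+r_j)·cross = 9.5·-140.5000 = -1334.7500
edge 1: (5.5,2)→(12.5,7)  cross = 5.5·7 − 12.5·2 = 13.5000; (r_i+r_j)·cross = 18·13.5000 = 243.0000
edge 2: (12.5,7)→(15,33)  cross = 12.5·33 − 15·7 = 307.5000; (r_i+r_j)·cross = 27.5·307.5000 = 8456.2500
edge 3: (15,33)→(12.5,36.5)  cross = 15·36.5 − 12.5·33 = 135.0000; (r_i+r_j)·cross = 27.5·135.0000 = 3712.5000
edge 4: (12.5,36.5)→(5,28.5)  cross = 12.5·28.5 − 5·36.5 = 173.7500; (r_i+r_j)·cross = 17.5·173.7500 = 3040.6250
edge 5: (5,28.5)→(4,27)  cross = 5·27 − 4·28.5 = 21.0000; (r_i+r_j)·cross = 9·21.0000 = 189.0000
Σcross = 510.2500 → A = |Σcross|/2 = 255.1250 mm²
Σ(r_i+r_j)·cross = 14306.6250 → first moment M = |Σ|/6 = 2384.4375
R_c = M/A = 2384.4375/255.1250 = 9.3462 mm
θ = 166° = 2.897247 rad
V = θ·R_c·A = 2.897247·9.3462·255.1250 = 6908.303 mm³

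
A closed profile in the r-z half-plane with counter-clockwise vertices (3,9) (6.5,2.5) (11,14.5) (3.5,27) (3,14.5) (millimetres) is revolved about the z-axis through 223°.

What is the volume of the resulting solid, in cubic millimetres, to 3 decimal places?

Volume = 2567.884 mm³

Profile (r,z), 5 vertices: (3,9) (6.5,2.5) (11,14.5) (3.5,27) (3,14.5)
edge 0: (3,9)→(6.5,2.5)  cross = 3·2.5 − 6.5·9 = -51.0000; (r_i+r_j)·cross = 9.5·-51.0000 = -484.5000
edge 1: (6.5,2.5)→(11,14.5)  cross = 6.5·14.5 − 11·2.5 = 66.7500; (r_i+r_j)·cross = 17.5·66.7500 = 1168.1250
edge 2: (11,14.5)→(3.5,27)  cross = 11·27 − 3.5·14.5 = 246.2500; (r_i+r_j)·cross = 14.5·246.2500 = 3570.6250
edge 3: (3.5,27)→(3,14.5)  cross = 3.5·14.5 − 3·27 = -30.2500; (r_i+r_j)·cross = 6.5·-30.2500 = -196.6250
edge 4: (3,14.5)→(3,9)  cross = 3·9 − 3·14.5 = -16.5000; (r_i+r_j)·cross = 6·-16.5000 = -99.0000
Σcross = 215.2500 → A = |Σcross|/2 = 107.6250 mm²
Σ(r_i+r_j)·cross = 3958.6250 → first moment M = |Σ|/6 = 659.7708
R_c = M/A = 659.7708/107.6250 = 6.1303 mm
θ = 223° = 3.892084 rad
V = θ·R_c·A = 3.892084·6.1303·107.6250 = 2567.884 mm³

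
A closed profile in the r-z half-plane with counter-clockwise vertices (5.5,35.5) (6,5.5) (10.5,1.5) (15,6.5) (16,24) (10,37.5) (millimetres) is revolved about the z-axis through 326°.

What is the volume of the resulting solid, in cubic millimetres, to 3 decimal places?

Profile (r,z), 6 vertices: (5.5,35.5) (6,5.5) (10.5,1.5) (15,6.5) (16,24) (10,37.5)
edge 0: (5.5,35.5)→(6,5.5)  cross = 5.5·5.5 − 6·35.5 = -182.7500; (r_i+r_j)·cross = 11.5·-182.7500 = -2101.6250
edge 1: (6,5.5)→(10.5,1.5)  cross = 6·1.5 − 10.5·5.5 = -48.7500; (r_i+r_j)·cross = 16.5·-48.7500 = -804.3750
edge 2: (10.5,1.5)→(15,6.5)  cross = 10.5·6.5 − 15·1.5 = 45.7500; (r_i+r_j)·cross = 25.5·45.7500 = 1166.6250
edge 3: (15,6.5)→(16,24)  cross = 15·24 − 16·6.5 = 256.0000; (r_i+r_j)·cross = 31·256.0000 = 7936.0000
edge 4: (16,24)→(10,37.5)  cross = 16·37.5 − 10·24 = 360.0000; (r_i+r_j)·cross = 26·360.0000 = 9360.0000
edge 5: (10,37.5)→(5.5,35.5)  cross = 10·35.5 − 5.5·37.5 = 148.7500; (r_i+r_j)·cross = 15.5·148.7500 = 2305.6250
Σcross = 579.0000 → A = |Σcross|/2 = 289.5000 mm²
Σ(r_i+r_j)·cross = 17862.2500 → first moment M = |Σ|/6 = 2977.0417
R_c = M/A = 2977.0417/289.5000 = 10.2834 mm
θ = 326° = 5.689773 rad
V = θ·R_c·A = 5.689773·10.2834·289.5000 = 16938.692 mm³

Volume = 16938.692 mm³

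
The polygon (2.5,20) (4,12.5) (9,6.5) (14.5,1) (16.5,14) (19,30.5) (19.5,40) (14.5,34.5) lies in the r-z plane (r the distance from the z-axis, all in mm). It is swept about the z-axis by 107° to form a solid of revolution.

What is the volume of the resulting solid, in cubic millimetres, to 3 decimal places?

Volume = 7388.617 mm³

Profile (r,z), 8 vertices: (2.5,20) (4,12.5) (9,6.5) (14.5,1) (16.5,14) (19,30.5) (19.5,40) (14.5,34.5)
edge 0: (2.5,20)→(4,12.5)  cross = 2.5·12.5 − 4·20 = -48.7500; (r_i+r_j)·cross = 6.5·-48.7500 = -316.8750
edge 1: (4,12.5)→(9,6.5)  cross = 4·6.5 − 9·12.5 = -86.5000; (r_i+r_j)·cross = 13·-86.5000 = -1124.5000
edge 2: (9,6.5)→(14.5,1)  cross = 9·1 − 14.5·6.5 = -85.2500; (r_i+r_j)·cross = 23.5·-85.2500 = -2003.3750
edge 3: (14.5,1)→(16.5,14)  cross = 14.5·14 − 16.5·1 = 186.5000; (r_i+r_j)·cross = 31·186.5000 = 5781.5000
edge 4: (16.5,14)→(19,30.5)  cross = 16.5·30.5 − 19·14 = 237.2500; (r_i+r_j)·cross = 35.5·237.2500 = 8422.3750
edge 5: (19,30.5)→(19.5,40)  cross = 19·40 − 19.5·30.5 = 165.2500; (r_i+r_j)·cross = 38.5·165.2500 = 6362.1250
edge 6: (19.5,40)→(14.5,34.5)  cross = 19.5·34.5 − 14.5·40 = 92.7500; (r_i+r_j)·cross = 34·92.7500 = 3153.5000
edge 7: (14.5,34.5)→(2.5,20)  cross = 14.5·20 − 2.5·34.5 = 203.7500; (r_i+r_j)·cross = 17·203.7500 = 3463.7500
Σcross = 665.0000 → A = |Σcross|/2 = 332.5000 mm²
Σ(r_i+r_j)·cross = 23738.5000 → first moment M = |Σ|/6 = 3956.4167
R_c = M/A = 3956.4167/332.5000 = 11.8990 mm
θ = 107° = 1.867502 rad
V = θ·R_c·A = 1.867502·11.8990·332.5000 = 7388.617 mm³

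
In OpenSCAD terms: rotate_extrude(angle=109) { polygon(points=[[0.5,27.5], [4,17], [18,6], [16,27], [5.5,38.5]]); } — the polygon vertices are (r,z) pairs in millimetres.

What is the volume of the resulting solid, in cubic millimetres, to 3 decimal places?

Volume = 5530.461 mm³

Profile (r,z), 5 vertices: (0.5,27.5) (4,17) (18,6) (16,27) (5.5,38.5)
edge 0: (0.5,27.5)→(4,17)  cross = 0.5·17 − 4·27.5 = -101.5000; (r_i+r_j)·cross = 4.5·-101.5000 = -456.7500
edge 1: (4,17)→(18,6)  cross = 4·6 − 18·17 = -282.0000; (r_i+r_j)·cross = 22·-282.0000 = -6204.0000
edge 2: (18,6)→(16,27)  cross = 18·27 − 16·6 = 390.0000; (r_i+r_j)·cross = 34·390.0000 = 13260.0000
edge 3: (16,27)→(5.5,38.5)  cross = 16·38.5 − 5.5·27 = 467.5000; (r_i+r_j)·cross = 21.5·467.5000 = 10051.2500
edge 4: (5.5,38.5)→(0.5,27.5)  cross = 5.5·27.5 − 0.5·38.5 = 132.0000; (r_i+r_j)·cross = 6·132.0000 = 792.0000
Σcross = 606.0000 → A = |Σcross|/2 = 303.0000 mm²
Σ(r_i+r_j)·cross = 17442.5000 → first moment M = |Σ|/6 = 2907.0833
R_c = M/A = 2907.0833/303.0000 = 9.5943 mm
θ = 109° = 1.902409 rad
V = θ·R_c·A = 1.902409·9.5943·303.0000 = 5530.461 mm³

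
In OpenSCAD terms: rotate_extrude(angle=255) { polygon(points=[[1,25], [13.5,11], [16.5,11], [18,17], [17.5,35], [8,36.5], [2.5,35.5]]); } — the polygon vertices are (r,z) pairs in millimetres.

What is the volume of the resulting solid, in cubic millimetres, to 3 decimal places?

Profile (r,z), 7 vertices: (1,25) (13.5,11) (16.5,11) (18,17) (17.5,35) (8,36.5) (2.5,35.5)
edge 0: (1,25)→(13.5,11)  cross = 1·11 − 13.5·25 = -326.5000; (r_i+r_j)·cross = 14.5·-326.5000 = -4734.2500
edge 1: (13.5,11)→(16.5,11)  cross = 13.5·11 − 16.5·11 = -33.0000; (r_i+r_j)·cross = 30·-33.0000 = -990.0000
edge 2: (16.5,11)→(18,17)  cross = 16.5·17 − 18·11 = 82.5000; (r_i+r_j)·cross = 34.5·82.5000 = 2846.2500
edge 3: (18,17)→(17.5,35)  cross = 18·35 − 17.5·17 = 332.5000; (r_i+r_j)·cross = 35.5·332.5000 = 11803.7500
edge 4: (17.5,35)→(8,36.5)  cross = 17.5·36.5 − 8·35 = 358.7500; (r_i+r_j)·cross = 25.5·358.7500 = 9148.1250
edge 5: (8,36.5)→(2.5,35.5)  cross = 8·35.5 − 2.5·36.5 = 192.7500; (r_i+r_j)·cross = 10.5·192.7500 = 2023.8750
edge 6: (2.5,35.5)→(1,25)  cross = 2.5·25 − 1·35.5 = 27.0000; (r_i+r_j)·cross = 3.5·27.0000 = 94.5000
Σcross = 634.0000 → A = |Σcross|/2 = 317.0000 mm²
Σ(r_i+r_j)·cross = 20192.2500 → first moment M = |Σ|/6 = 3365.3750
R_c = M/A = 3365.3750/317.0000 = 10.6163 mm
θ = 255° = 4.450590 rad
V = θ·R_c·A = 4.450590·10.6163·317.0000 = 14977.903 mm³

Volume = 14977.903 mm³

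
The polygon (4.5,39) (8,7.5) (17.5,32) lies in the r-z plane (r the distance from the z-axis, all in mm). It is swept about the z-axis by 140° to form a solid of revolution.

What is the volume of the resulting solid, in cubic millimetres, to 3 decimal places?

Profile (r,z), 3 vertices: (4.5,39) (8,7.5) (17.5,32)
edge 0: (4.5,39)→(8,7.5)  cross = 4.5·7.5 − 8·39 = -278.2500; (r_i+r_j)·cross = 12.5·-278.2500 = -3478.1250
edge 1: (8,7.5)→(17.5,32)  cross = 8·32 − 17.5·7.5 = 124.7500; (r_i+r_j)·cross = 25.5·124.7500 = 3181.1250
edge 2: (17.5,32)→(4.5,39)  cross = 17.5·39 − 4.5·32 = 538.5000; (r_i+r_j)·cross = 22·538.5000 = 11847.0000
Σcross = 385.0000 → A = |Σcross|/2 = 192.5000 mm²
Σ(r_i+r_j)·cross = 11550.0000 → first moment M = |Σ|/6 = 1925.0000
R_c = M/A = 1925.0000/192.5000 = 10.0000 mm
θ = 140° = 2.443461 rad
V = θ·R_c·A = 2.443461·10.0000·192.5000 = 4703.662 mm³

Volume = 4703.662 mm³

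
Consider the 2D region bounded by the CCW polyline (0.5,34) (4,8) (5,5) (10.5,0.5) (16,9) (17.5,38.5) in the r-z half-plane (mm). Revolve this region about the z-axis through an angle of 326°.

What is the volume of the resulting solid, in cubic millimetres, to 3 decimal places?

Profile (r,z), 6 vertices: (0.5,34) (4,8) (5,5) (10.5,0.5) (16,9) (17.5,38.5)
edge 0: (0.5,34)→(4,8)  cross = 0.5·8 − 4·34 = -132.0000; (r_i+r_j)·cross = 4.5·-132.0000 = -594.0000
edge 1: (4,8)→(5,5)  cross = 4·5 − 5·8 = -20.0000; (r_i+r_j)·cross = 9·-20.0000 = -180.0000
edge 2: (5,5)→(10.5,0.5)  cross = 5·0.5 − 10.5·5 = -50.0000; (r_i+r_j)·cross = 15.5·-50.0000 = -775.0000
edge 3: (10.5,0.5)→(16,9)  cross = 10.5·9 − 16·0.5 = 86.5000; (r_i+r_j)·cross = 26.5·86.5000 = 2292.2500
edge 4: (16,9)→(17.5,38.5)  cross = 16·38.5 − 17.5·9 = 458.5000; (r_i+r_j)·cross = 33.5·458.5000 = 15359.7500
edge 5: (17.5,38.5)→(0.5,34)  cross = 17.5·34 − 0.5·38.5 = 575.7500; (r_i+r_j)·cross = 18·575.7500 = 10363.5000
Σcross = 918.7500 → A = |Σcross|/2 = 459.3750 mm²
Σ(r_i+r_j)·cross = 26466.5000 → first moment M = |Σ|/6 = 4411.0833
R_c = M/A = 4411.0833/459.3750 = 9.6024 mm
θ = 326° = 5.689773 rad
V = θ·R_c·A = 5.689773·9.6024·459.3750 = 25098.064 mm³

Volume = 25098.064 mm³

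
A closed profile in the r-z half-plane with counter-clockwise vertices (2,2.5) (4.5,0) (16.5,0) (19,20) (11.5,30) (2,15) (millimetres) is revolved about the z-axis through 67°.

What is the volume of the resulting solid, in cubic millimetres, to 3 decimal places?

Profile (r,z), 6 vertices: (2,2.5) (4.5,0) (16.5,0) (19,20) (11.5,30) (2,15)
edge 0: (2,2.5)→(4.5,0)  cross = 2·0 − 4.5·2.5 = -11.2500; (r_i+r_j)·cross = 6.5·-11.2500 = -73.1250
edge 1: (4.5,0)→(16.5,0)  cross = 4.5·0 − 16.5·0 = 0.0000; (r_i+r_j)·cross = 21·0.0000 = 0.0000
edge 2: (16.5,0)→(19,20)  cross = 16.5·20 − 19·0 = 330.0000; (r_i+r_j)·cross = 35.5·330.0000 = 11715.0000
edge 3: (19,20)→(11.5,30)  cross = 19·30 − 11.5·20 = 340.0000; (r_i+r_j)·cross = 30.5·340.0000 = 10370.0000
edge 4: (11.5,30)→(2,15)  cross = 11.5·15 − 2·30 = 112.5000; (r_i+r_j)·cross = 13.5·112.5000 = 1518.7500
edge 5: (2,15)→(2,2.5)  cross = 2·2.5 − 2·15 = -25.0000; (r_i+r_j)·cross = 4·-25.0000 = -100.0000
Σcross = 746.2500 → A = |Σcross|/2 = 373.1250 mm²
Σ(r_i+r_j)·cross = 23430.6250 → first moment M = |Σ|/6 = 3905.1042
R_c = M/A = 3905.1042/373.1250 = 10.4659 mm
θ = 67° = 1.169371 rad
V = θ·R_c·A = 1.169371·10.4659·373.1250 = 4566.514 mm³

Volume = 4566.514 mm³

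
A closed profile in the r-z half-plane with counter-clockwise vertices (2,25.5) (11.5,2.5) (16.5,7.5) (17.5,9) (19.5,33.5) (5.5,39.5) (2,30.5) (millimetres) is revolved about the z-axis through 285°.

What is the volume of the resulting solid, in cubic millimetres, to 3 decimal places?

Volume = 23568.119 mm³

Profile (r,z), 7 vertices: (2,25.5) (11.5,2.5) (16.5,7.5) (17.5,9) (19.5,33.5) (5.5,39.5) (2,30.5)
edge 0: (2,25.5)→(11.5,2.5)  cross = 2·2.5 − 11.5·25.5 = -288.2500; (r_i+r_j)·cross = 13.5·-288.2500 = -3891.3750
edge 1: (11.5,2.5)→(16.5,7.5)  cross = 11.5·7.5 − 16.5·2.5 = 45.0000; (r_i+r_j)·cross = 28·45.0000 = 1260.0000
edge 2: (16.5,7.5)→(17.5,9)  cross = 16.5·9 − 17.5·7.5 = 17.2500; (r_i+r_j)·cross = 34·17.2500 = 586.5000
edge 3: (17.5,9)→(19.5,33.5)  cross = 17.5·33.5 − 19.5·9 = 410.7500; (r_i+r_j)·cross = 37·410.7500 = 15197.7500
edge 4: (19.5,33.5)→(5.5,39.5)  cross = 19.5·39.5 − 5.5·33.5 = 586.0000; (r_i+r_j)·cross = 25·586.0000 = 14650.0000
edge 5: (5.5,39.5)→(2,30.5)  cross = 5.5·30.5 − 2·39.5 = 88.7500; (r_i+r_j)·cross = 7.5·88.7500 = 665.6250
edge 6: (2,30.5)→(2,25.5)  cross = 2·25.5 − 2·30.5 = -10.0000; (r_i+r_j)·cross = 4·-10.0000 = -40.0000
Σcross = 849.5000 → A = |Σcross|/2 = 424.7500 mm²
Σ(r_i+r_j)·cross = 28428.5000 → first moment M = |Σ|/6 = 4738.0833
R_c = M/A = 4738.0833/424.7500 = 11.1550 mm
θ = 285° = 4.974188 rad
V = θ·R_c·A = 4.974188·11.1550·424.7500 = 23568.119 mm³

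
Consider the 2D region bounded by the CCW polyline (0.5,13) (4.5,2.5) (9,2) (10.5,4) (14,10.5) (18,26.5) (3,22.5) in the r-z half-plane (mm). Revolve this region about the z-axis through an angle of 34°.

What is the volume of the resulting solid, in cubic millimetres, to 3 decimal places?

Profile (r,z), 7 vertices: (0.5,13) (4.5,2.5) (9,2) (10.5,4) (14,10.5) (18,26.5) (3,22.5)
edge 0: (0.5,13)→(4.5,2.5)  cross = 0.5·2.5 − 4.5·13 = -57.2500; (r_i+r_j)·cross = 5·-57.2500 = -286.2500
edge 1: (4.5,2.5)→(9,2)  cross = 4.5·2 − 9·2.5 = -13.5000; (r_i+r_j)·cross = 13.5·-13.5000 = -182.2500
edge 2: (9,2)→(10.5,4)  cross = 9·4 − 10.5·2 = 15.0000; (r_i+r_j)·cross = 19.5·15.0000 = 292.5000
edge 3: (10.5,4)→(14,10.5)  cross = 10.5·10.5 − 14·4 = 54.2500; (r_i+r_j)·cross = 24.5·54.2500 = 1329.1250
edge 4: (14,10.5)→(18,26.5)  cross = 14·26.5 − 18·10.5 = 182.0000; (r_i+r_j)·cross = 32·182.0000 = 5824.0000
edge 5: (18,26.5)→(3,22.5)  cross = 18·22.5 − 3·26.5 = 325.5000; (r_i+r_j)·cross = 21·325.5000 = 6835.5000
edge 6: (3,22.5)→(0.5,13)  cross = 3·13 − 0.5·22.5 = 27.7500; (r_i+r_j)·cross = 3.5·27.7500 = 97.1250
Σcross = 533.7500 → A = |Σcross|/2 = 266.8750 mm²
Σ(r_i+r_j)·cross = 13909.7500 → first moment M = |Σ|/6 = 2318.2917
R_c = M/A = 2318.2917/266.8750 = 8.6868 mm
θ = 34° = 0.593412 rad
V = θ·R_c·A = 0.593412·8.6868·266.8750 = 1375.702 mm³

Volume = 1375.702 mm³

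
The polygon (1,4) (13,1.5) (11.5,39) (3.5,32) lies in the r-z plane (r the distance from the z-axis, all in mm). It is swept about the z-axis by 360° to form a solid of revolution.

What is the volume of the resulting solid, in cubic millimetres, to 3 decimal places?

Volume = 15376.394 mm³

Profile (r,z), 4 vertices: (1,4) (13,1.5) (11.5,39) (3.5,32)
edge 0: (1,4)→(13,1.5)  cross = 1·1.5 − 13·4 = -50.5000; (r_i+r_j)·cross = 14·-50.5000 = -707.0000
edge 1: (13,1.5)→(11.5,39)  cross = 13·39 − 11.5·1.5 = 489.7500; (r_i+r_j)·cross = 24.5·489.7500 = 11998.8750
edge 2: (11.5,39)→(3.5,32)  cross = 11.5·32 − 3.5·39 = 231.5000; (r_i+r_j)·cross = 15·231.5000 = 3472.5000
edge 3: (3.5,32)→(1,4)  cross = 3.5·4 − 1·32 = -18.0000; (r_i+r_j)·cross = 4.5·-18.0000 = -81.0000
Σcross = 652.7500 → A = |Σcross|/2 = 326.3750 mm²
Σ(r_i+r_j)·cross = 14683.3750 → first moment M = |Σ|/6 = 2447.2292
R_c = M/A = 2447.2292/326.3750 = 7.4982 mm
θ = 360° = 6.283185 rad
V = θ·R_c·A = 6.283185·7.4982·326.3750 = 15376.394 mm³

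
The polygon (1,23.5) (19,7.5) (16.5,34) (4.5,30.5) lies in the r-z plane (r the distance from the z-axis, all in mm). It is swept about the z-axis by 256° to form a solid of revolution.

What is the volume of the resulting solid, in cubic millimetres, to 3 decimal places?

Volume = 13053.387 mm³

Profile (r,z), 4 vertices: (1,23.5) (19,7.5) (16.5,34) (4.5,30.5)
edge 0: (1,23.5)→(19,7.5)  cross = 1·7.5 − 19·23.5 = -439.0000; (r_i+r_j)·cross = 20·-439.0000 = -8780.0000
edge 1: (19,7.5)→(16.5,34)  cross = 19·34 − 16.5·7.5 = 522.2500; (r_i+r_j)·cross = 35.5·522.2500 = 18539.8750
edge 2: (16.5,34)→(4.5,30.5)  cross = 16.5·30.5 − 4.5·34 = 350.2500; (r_i+r_j)·cross = 21·350.2500 = 7355.2500
edge 3: (4.5,30.5)→(1,23.5)  cross = 4.5·23.5 − 1·30.5 = 75.2500; (r_i+r_j)·cross = 5.5·75.2500 = 413.8750
Σcross = 508.7500 → A = |Σcross|/2 = 254.3750 mm²
Σ(r_i+r_j)·cross = 17529.0000 → first moment M = |Σ|/6 = 2921.5000
R_c = M/A = 2921.5000/254.3750 = 11.4850 mm
θ = 256° = 4.468043 rad
V = θ·R_c·A = 4.468043·11.4850·254.3750 = 13053.387 mm³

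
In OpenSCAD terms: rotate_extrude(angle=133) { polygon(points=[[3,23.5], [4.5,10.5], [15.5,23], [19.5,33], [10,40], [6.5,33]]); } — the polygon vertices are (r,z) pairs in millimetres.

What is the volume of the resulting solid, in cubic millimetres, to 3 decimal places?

Volume = 5959.423 mm³

Profile (r,z), 6 vertices: (3,23.5) (4.5,10.5) (15.5,23) (19.5,33) (10,40) (6.5,33)
edge 0: (3,23.5)→(4.5,10.5)  cross = 3·10.5 − 4.5·23.5 = -74.2500; (r_i+r_j)·cross = 7.5·-74.2500 = -556.8750
edge 1: (4.5,10.5)→(15.5,23)  cross = 4.5·23 − 15.5·10.5 = -59.2500; (r_i+r_j)·cross = 20·-59.2500 = -1185.0000
edge 2: (15.5,23)→(19.5,33)  cross = 15.5·33 − 19.5·23 = 63.0000; (r_i+r_j)·cross = 35·63.0000 = 2205.0000
edge 3: (19.5,33)→(10,40)  cross = 19.5·40 − 10·33 = 450.0000; (r_i+r_j)·cross = 29.5·450.0000 = 13275.0000
edge 4: (10,40)→(6.5,33)  cross = 10·33 − 6.5·40 = 70.0000; (r_i+r_j)·cross = 16.5·70.0000 = 1155.0000
edge 5: (6.5,33)→(3,23.5)  cross = 6.5·23.5 − 3·33 = 53.7500; (r_i+r_j)·cross = 9.5·53.7500 = 510.6250
Σcross = 503.2500 → A = |Σcross|/2 = 251.6250 mm²
Σ(r_i+r_j)·cross = 15403.7500 → first moment M = |Σ|/6 = 2567.2917
R_c = M/A = 2567.2917/251.6250 = 10.2028 mm
θ = 133° = 2.321288 rad
V = θ·R_c·A = 2.321288·10.2028·251.6250 = 5959.423 mm³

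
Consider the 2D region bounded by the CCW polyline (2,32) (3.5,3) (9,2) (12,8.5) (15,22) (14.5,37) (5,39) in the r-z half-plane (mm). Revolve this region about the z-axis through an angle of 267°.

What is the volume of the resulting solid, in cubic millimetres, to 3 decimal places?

Volume = 14687.441 mm³

Profile (r,z), 7 vertices: (2,32) (3.5,3) (9,2) (12,8.5) (15,22) (14.5,37) (5,39)
edge 0: (2,32)→(3.5,3)  cross = 2·3 − 3.5·32 = -106.0000; (r_i+r_j)·cross = 5.5·-106.0000 = -583.0000
edge 1: (3.5,3)→(9,2)  cross = 3.5·2 − 9·3 = -20.0000; (r_i+r_j)·cross = 12.5·-20.0000 = -250.0000
edge 2: (9,2)→(12,8.5)  cross = 9·8.5 − 12·2 = 52.5000; (r_i+r_j)·cross = 21·52.5000 = 1102.5000
edge 3: (12,8.5)→(15,22)  cross = 12·22 − 15·8.5 = 136.5000; (r_i+r_j)·cross = 27·136.5000 = 3685.5000
edge 4: (15,22)→(14.5,37)  cross = 15·37 − 14.5·22 = 236.0000; (r_i+r_j)·cross = 29.5·236.0000 = 6962.0000
edge 5: (14.5,37)→(5,39)  cross = 14.5·39 − 5·37 = 380.5000; (r_i+r_j)·cross = 19.5·380.5000 = 7419.7500
edge 6: (5,39)→(2,32)  cross = 5·32 − 2·39 = 82.0000; (r_i+r_j)·cross = 7·82.0000 = 574.0000
Σcross = 761.5000 → A = |Σcross|/2 = 380.7500 mm²
Σ(r_i+r_j)·cross = 18910.7500 → first moment M = |Σ|/6 = 3151.7917
R_c = M/A = 3151.7917/380.7500 = 8.2779 mm
θ = 267° = 4.660029 rad
V = θ·R_c·A = 4.660029·8.2779·380.7500 = 14687.441 mm³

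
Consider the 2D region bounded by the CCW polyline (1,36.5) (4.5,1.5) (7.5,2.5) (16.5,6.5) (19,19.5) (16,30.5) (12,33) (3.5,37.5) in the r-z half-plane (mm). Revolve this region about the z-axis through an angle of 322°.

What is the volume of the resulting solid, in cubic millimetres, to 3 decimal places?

Profile (r,z), 8 vertices: (1,36.5) (4.5,1.5) (7.5,2.5) (16.5,6.5) (19,19.5) (16,30.5) (12,33) (3.5,37.5)
edge 0: (1,36.5)→(4.5,1.5)  cross = 1·1.5 − 4.5·36.5 = -162.7500; (r_i+r_j)·cross = 5.5·-162.7500 = -895.1250
edge 1: (4.5,1.5)→(7.5,2.5)  cross = 4.5·2.5 − 7.5·1.5 = 0.0000; (r_i+r_j)·cross = 12·0.0000 = 0.0000
edge 2: (7.5,2.5)→(16.5,6.5)  cross = 7.5·6.5 − 16.5·2.5 = 7.5000; (r_i+r_j)·cross = 24·7.5000 = 180.0000
edge 3: (16.5,6.5)→(19,19.5)  cross = 16.5·19.5 − 19·6.5 = 198.2500; (r_i+r_j)·cross = 35.5·198.2500 = 7037.8750
edge 4: (19,19.5)→(16,30.5)  cross = 19·30.5 − 16·19.5 = 267.5000; (r_i+r_j)·cross = 35·267.5000 = 9362.5000
edge 5: (16,30.5)→(12,33)  cross = 16·33 − 12·30.5 = 162.0000; (r_i+r_j)·cross = 28·162.0000 = 4536.0000
edge 6: (12,33)→(3.5,37.5)  cross = 12·37.5 − 3.5·33 = 334.5000; (r_i+r_j)·cross = 15.5·334.5000 = 5184.7500
edge 7: (3.5,37.5)→(1,36.5)  cross = 3.5·36.5 − 1·37.5 = 90.2500; (r_i+r_j)·cross = 4.5·90.2500 = 406.1250
Σcross = 897.2500 → A = |Σcross|/2 = 448.6250 mm²
Σ(r_i+r_j)·cross = 25812.1250 → first moment M = |Σ|/6 = 4302.0208
R_c = M/A = 4302.0208/448.6250 = 9.5893 mm
θ = 322° = 5.619960 rad
V = θ·R_c·A = 5.619960·9.5893·448.6250 = 24177.186 mm³

Volume = 24177.186 mm³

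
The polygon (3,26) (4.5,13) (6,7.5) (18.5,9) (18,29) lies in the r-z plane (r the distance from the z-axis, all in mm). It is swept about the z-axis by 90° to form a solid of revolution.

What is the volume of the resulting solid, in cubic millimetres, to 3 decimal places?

Profile (r,z), 5 vertices: (3,26) (4.5,13) (6,7.5) (18.5,9) (18,29)
edge 0: (3,26)→(4.5,13)  cross = 3·13 − 4.5·26 = -78.0000; (r_i+r_j)·cross = 7.5·-78.0000 = -585.0000
edge 1: (4.5,13)→(6,7.5)  cross = 4.5·7.5 − 6·13 = -44.2500; (r_i+r_j)·cross = 10.5·-44.2500 = -464.6250
edge 2: (6,7.5)→(18.5,9)  cross = 6·9 − 18.5·7.5 = -84.7500; (r_i+r_j)·cross = 24.5·-84.7500 = -2076.3750
edge 3: (18.5,9)→(18,29)  cross = 18.5·29 − 18·9 = 374.5000; (r_i+r_j)·cross = 36.5·374.5000 = 13669.2500
edge 4: (18,29)→(3,26)  cross = 18·26 − 3·29 = 381.0000; (r_i+r_j)·cross = 21·381.0000 = 8001.0000
Σcross = 548.5000 → A = |Σcross|/2 = 274.2500 mm²
Σ(r_i+r_j)·cross = 18544.2500 → first moment M = |Σ|/6 = 3090.7083
R_c = M/A = 3090.7083/274.2500 = 11.2697 mm
θ = 90° = 1.570796 rad
V = θ·R_c·A = 1.570796·11.2697·274.2500 = 4854.873 mm³

Volume = 4854.873 mm³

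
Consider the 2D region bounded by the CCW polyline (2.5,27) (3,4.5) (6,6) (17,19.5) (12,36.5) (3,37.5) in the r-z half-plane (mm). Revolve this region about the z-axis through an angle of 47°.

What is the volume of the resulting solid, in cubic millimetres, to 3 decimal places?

Profile (r,z), 6 vertices: (2.5,27) (3,4.5) (6,6) (17,19.5) (12,36.5) (3,37.5)
edge 0: (2.5,27)→(3,4.5)  cross = 2.5·4.5 − 3·27 = -69.7500; (r_i+r_j)·cross = 5.5·-69.7500 = -383.6250
edge 1: (3,4.5)→(6,6)  cross = 3·6 − 6·4.5 = -9.0000; (r_i+r_j)·cross = 9·-9.0000 = -81.0000
edge 2: (6,6)→(17,19.5)  cross = 6·19.5 − 17·6 = 15.0000; (r_i+r_j)·cross = 23·15.0000 = 345.0000
edge 3: (17,19.5)→(12,36.5)  cross = 17·36.5 − 12·19.5 = 386.5000; (r_i+r_j)·cross = 29·386.5000 = 11208.5000
edge 4: (12,36.5)→(3,37.5)  cross = 12·37.5 − 3·36.5 = 340.5000; (r_i+r_j)·cross = 15·340.5000 = 5107.5000
edge 5: (3,37.5)→(2.5,27)  cross = 3·27 − 2.5·37.5 = -12.7500; (r_i+r_j)·cross = 5.5·-12.7500 = -70.1250
Σcross = 650.5000 → A = |Σcross|/2 = 325.2500 mm²
Σ(r_i+r_j)·cross = 16126.2500 → first moment M = |Σ|/6 = 2687.7083
R_c = M/A = 2687.7083/325.2500 = 8.2635 mm
θ = 47° = 0.820305 rad
V = θ·R_c·A = 0.820305·8.2635·325.2500 = 2204.740 mm³

Volume = 2204.740 mm³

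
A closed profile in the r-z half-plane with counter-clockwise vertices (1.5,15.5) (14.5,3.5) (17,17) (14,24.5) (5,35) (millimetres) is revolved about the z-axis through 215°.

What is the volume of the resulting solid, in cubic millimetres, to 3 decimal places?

Volume = 9416.793 mm³

Profile (r,z), 5 vertices: (1.5,15.5) (14.5,3.5) (17,17) (14,24.5) (5,35)
edge 0: (1.5,15.5)→(14.5,3.5)  cross = 1.5·3.5 − 14.5·15.5 = -219.5000; (r_i+r_j)·cross = 16·-219.5000 = -3512.0000
edge 1: (14.5,3.5)→(17,17)  cross = 14.5·17 − 17·3.5 = 187.0000; (r_i+r_j)·cross = 31.5·187.0000 = 5890.5000
edge 2: (17,17)→(14,24.5)  cross = 17·24.5 − 14·17 = 178.5000; (r_i+r_j)·cross = 31·178.5000 = 5533.5000
edge 3: (14,24.5)→(5,35)  cross = 14·35 − 5·24.5 = 367.5000; (r_i+r_j)·cross = 19·367.5000 = 6982.5000
edge 4: (5,35)→(1.5,15.5)  cross = 5·15.5 − 1.5·35 = 25.0000; (r_i+r_j)·cross = 6.5·25.0000 = 162.5000
Σcross = 538.5000 → A = |Σcross|/2 = 269.2500 mm²
Σ(r_i+r_j)·cross = 15057.0000 → first moment M = |Σ|/6 = 2509.5000
R_c = M/A = 2509.5000/269.2500 = 9.3203 mm
θ = 215° = 3.752458 rad
V = θ·R_c·A = 3.752458·9.3203·269.2500 = 9416.793 mm³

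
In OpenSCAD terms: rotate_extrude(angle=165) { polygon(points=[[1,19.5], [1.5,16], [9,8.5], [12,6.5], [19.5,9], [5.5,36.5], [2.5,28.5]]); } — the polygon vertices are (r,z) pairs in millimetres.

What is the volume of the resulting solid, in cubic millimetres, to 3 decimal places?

Profile (r,z), 7 vertices: (1,19.5) (1.5,16) (9,8.5) (12,6.5) (19.5,9) (5.5,36.5) (2.5,28.5)
edge 0: (1,19.5)→(1.5,16)  cross = 1·16 − 1.5·19.5 = -13.2500; (r_i+r_j)·cross = 2.5·-13.2500 = -33.1250
edge 1: (1.5,16)→(9,8.5)  cross = 1.5·8.5 − 9·16 = -131.2500; (r_i+r_j)·cross = 10.5·-131.2500 = -1378.1250
edge 2: (9,8.5)→(12,6.5)  cross = 9·6.5 − 12·8.5 = -43.5000; (r_i+r_j)·cross = 21·-43.5000 = -913.5000
edge 3: (12,6.5)→(19.5,9)  cross = 12·9 − 19.5·6.5 = -18.7500; (r_i+r_j)·cross = 31.5·-18.7500 = -590.6250
edge 4: (19.5,9)→(5.5,36.5)  cross = 19.5·36.5 − 5.5·9 = 662.2500; (r_i+r_j)·cross = 25·662.2500 = 16556.2500
edge 5: (5.5,36.5)→(2.5,28.5)  cross = 5.5·28.5 − 2.5·36.5 = 65.5000; (r_i+r_j)·cross = 8·65.5000 = 524.0000
edge 6: (2.5,28.5)→(1,19.5)  cross = 2.5·19.5 − 1·28.5 = 20.2500; (r_i+r_j)·cross = 3.5·20.2500 = 70.8750
Σcross = 541.2500 → A = |Σcross|/2 = 270.6250 mm²
Σ(r_i+r_j)·cross = 14235.7500 → first moment M = |Σ|/6 = 2372.6250
R_c = M/A = 2372.6250/270.6250 = 8.7672 mm
θ = 165° = 2.879793 rad
V = θ·R_c·A = 2.879793·8.7672·270.6250 = 6832.669 mm³

Volume = 6832.669 mm³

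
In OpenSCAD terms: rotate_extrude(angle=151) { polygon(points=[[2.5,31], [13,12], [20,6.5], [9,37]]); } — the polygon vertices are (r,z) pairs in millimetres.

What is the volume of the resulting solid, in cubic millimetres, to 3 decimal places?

Profile (r,z), 4 vertices: (2.5,31) (13,12) (20,6.5) (9,37)
edge 0: (2.5,31)→(13,12)  cross = 2.5·12 − 13·31 = -373.0000; (r_i+r_j)·cross = 15.5·-373.0000 = -5781.5000
edge 1: (13,12)→(20,6.5)  cross = 13·6.5 − 20·12 = -155.5000; (r_i+r_j)·cross = 33·-155.5000 = -5131.5000
edge 2: (20,6.5)→(9,37)  cross = 20·37 − 9·6.5 = 681.5000; (r_i+r_j)·cross = 29·681.5000 = 19763.5000
edge 3: (9,37)→(2.5,31)  cross = 9·31 − 2.5·37 = 186.5000; (r_i+r_j)·cross = 11.5·186.5000 = 2144.7500
Σcross = 339.5000 → A = |Σcross|/2 = 169.7500 mm²
Σ(r_i+r_j)·cross = 10995.2500 → first moment M = |Σ|/6 = 1832.5417
R_c = M/A = 1832.5417/169.7500 = 10.7955 mm
θ = 151° = 2.635447 rad
V = θ·R_c·A = 2.635447·10.7955·169.7500 = 4829.567 mm³

Volume = 4829.567 mm³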